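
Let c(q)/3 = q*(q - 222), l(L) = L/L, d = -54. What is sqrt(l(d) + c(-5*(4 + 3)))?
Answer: sqrt(26986) ≈ 164.27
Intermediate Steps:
l(L) = 1
c(q) = 3*q*(-222 + q) (c(q) = 3*(q*(q - 222)) = 3*(q*(-222 + q)) = 3*q*(-222 + q))
sqrt(l(d) + c(-5*(4 + 3))) = sqrt(1 + 3*(-5*(4 + 3))*(-222 - 5*(4 + 3))) = sqrt(1 + 3*(-5*7)*(-222 - 5*7)) = sqrt(1 + 3*(-35)*(-222 - 35)) = sqrt(1 + 3*(-35)*(-257)) = sqrt(1 + 26985) = sqrt(26986)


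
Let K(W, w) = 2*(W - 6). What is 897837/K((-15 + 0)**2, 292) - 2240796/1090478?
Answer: 163015004573/79604894 ≈ 2047.8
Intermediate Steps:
K(W, w) = -12 + 2*W (K(W, w) = 2*(-6 + W) = -12 + 2*W)
897837/K((-15 + 0)**2, 292) - 2240796/1090478 = 897837/(-12 + 2*(-15 + 0)**2) - 2240796/1090478 = 897837/(-12 + 2*(-15)**2) - 2240796*1/1090478 = 897837/(-12 + 2*225) - 1120398/545239 = 897837/(-12 + 450) - 1120398/545239 = 897837/438 - 1120398/545239 = 897837*(1/438) - 1120398/545239 = 299279/146 - 1120398/545239 = 163015004573/79604894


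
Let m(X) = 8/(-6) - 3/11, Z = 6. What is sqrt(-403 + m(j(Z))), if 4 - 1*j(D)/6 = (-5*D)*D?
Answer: 2*I*sqrt(110154)/33 ≈ 20.115*I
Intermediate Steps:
j(D) = 24 + 30*D**2 (j(D) = 24 - 6*(-5*D)*D = 24 - (-30)*D**2 = 24 + 30*D**2)
m(X) = -53/33 (m(X) = 8*(-1/6) - 3*1/11 = -4/3 - 3/11 = -53/33)
sqrt(-403 + m(j(Z))) = sqrt(-403 - 53/33) = sqrt(-13352/33) = 2*I*sqrt(110154)/33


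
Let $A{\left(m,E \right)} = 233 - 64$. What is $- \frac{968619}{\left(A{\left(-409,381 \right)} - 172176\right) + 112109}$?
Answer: $\frac{4819}{298} \approx 16.171$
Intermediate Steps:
$A{\left(m,E \right)} = 169$ ($A{\left(m,E \right)} = 233 - 64 = 169$)
$- \frac{968619}{\left(A{\left(-409,381 \right)} - 172176\right) + 112109} = - \frac{968619}{\left(169 - 172176\right) + 112109} = - \frac{968619}{-172007 + 112109} = - \frac{968619}{-59898} = \left(-968619\right) \left(- \frac{1}{59898}\right) = \frac{4819}{298}$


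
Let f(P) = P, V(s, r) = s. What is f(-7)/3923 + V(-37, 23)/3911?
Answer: -172528/15342853 ≈ -0.011245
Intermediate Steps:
f(-7)/3923 + V(-37, 23)/3911 = -7/3923 - 37/3911 = -172528/15342853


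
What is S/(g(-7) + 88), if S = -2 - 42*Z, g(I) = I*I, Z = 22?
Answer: -926/137 ≈ -6.7591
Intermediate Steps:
g(I) = I**2
S = -926 (S = -2 - 42*22 = -2 - 924 = -926)
S/(g(-7) + 88) = -926/((-7)**2 + 88) = -926/(49 + 88) = -926/137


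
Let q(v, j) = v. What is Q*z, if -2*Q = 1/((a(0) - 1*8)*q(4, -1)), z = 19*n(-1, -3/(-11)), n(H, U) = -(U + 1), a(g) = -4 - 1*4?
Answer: -133/704 ≈ -0.18892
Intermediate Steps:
a(g) = -8 (a(g) = -4 - 4 = -8)
n(H, U) = -1 - U (n(H, U) = -(1 + U) = -1 - U)
z = -266/11 (z = 19*(-1 - (-3)/(-11)) = 19*(-1 - (-3)*(-1)/11) = 19*(-1 - 1*3/11) = 19*(-1 - 3/11) = 19*(-14/11) = -266/11 ≈ -24.182)
Q = 1/128 (Q = -1/(2*(-8 - 1*8)*4) = -1/(2*(-8 - 8)*4) = -1/(2*(-16)*4) = -(-1)/(32*4) = -1/2*(-1/64) = 1/128 ≈ 0.0078125)
Q*z = (1/128)*(-266/11) = -133/704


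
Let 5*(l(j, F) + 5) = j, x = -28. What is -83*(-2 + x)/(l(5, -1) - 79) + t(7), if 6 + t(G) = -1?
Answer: -37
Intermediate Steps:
l(j, F) = -5 + j/5
t(G) = -7 (t(G) = -6 - 1 = -7)
-83*(-2 + x)/(l(5, -1) - 79) + t(7) = -83*(-2 - 28)/((-5 + (1/5)*5) - 79) - 7 = -(-2490)/((-5 + 1) - 79) - 7 = -(-2490)/(-4 - 79) - 7 = -(-2490)/(-83) - 7 = -(-2490)*(-1)/83 - 7 = -83*30/83 - 7 = -30 - 7 = -37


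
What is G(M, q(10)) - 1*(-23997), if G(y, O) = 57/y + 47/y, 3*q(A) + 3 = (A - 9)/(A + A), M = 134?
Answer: 1607851/67 ≈ 23998.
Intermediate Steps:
q(A) = -1 + (-9 + A)/(6*A) (q(A) = -1 + ((A - 9)/(A + A))/3 = -1 + ((-9 + A)/((2*A)))/3 = -1 + ((-9 + A)*(1/(2*A)))/3 = -1 + ((-9 + A)/(2*A))/3 = -1 + (-9 + A)/(6*A))
G(y, O) = 104/y
G(M, q(10)) - 1*(-23997) = 104/134 - 1*(-23997) = 104*(1/134) + 23997 = 52/67 + 23997 = 1607851/67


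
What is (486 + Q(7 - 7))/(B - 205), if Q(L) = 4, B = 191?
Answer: -35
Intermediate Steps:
(486 + Q(7 - 7))/(B - 205) = (486 + 4)/(191 - 205) = 490/(-14) = 490*(-1/14) = -35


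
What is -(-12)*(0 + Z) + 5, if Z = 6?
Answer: 77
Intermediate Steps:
-(-12)*(0 + Z) + 5 = -(-12)*(0 + 6) + 5 = -(-12)*6 + 5 = -12*(-6) + 5 = 72 + 5 = 77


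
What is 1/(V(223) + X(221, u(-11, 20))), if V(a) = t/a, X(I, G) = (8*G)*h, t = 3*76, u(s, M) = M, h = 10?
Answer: 223/357028 ≈ 0.00062460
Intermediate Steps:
t = 228
X(I, G) = 80*G (X(I, G) = (8*G)*10 = 80*G)
V(a) = 228/a
1/(V(223) + X(221, u(-11, 20))) = 1/(228/223 + 80*20) = 1/(228*(1/223) + 1600) = 1/(228/223 + 1600) = 1/(357028/223) = 223/357028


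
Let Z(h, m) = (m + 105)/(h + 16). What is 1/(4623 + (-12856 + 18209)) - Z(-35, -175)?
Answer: -698301/189544 ≈ -3.6841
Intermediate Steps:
Z(h, m) = (105 + m)/(16 + h)
1/(4623 + (-12856 + 18209)) - Z(-35, -175) = 1/(4623 + (-12856 + 18209)) - (105 - 175)/(16 - 35) = 1/(4623 + 5353) - (-70)/(-19) = 1/9976 - (-1)*(-70)/19 = 1/9976 - 1*70/19 = 1/9976 - 70/19 = -698301/189544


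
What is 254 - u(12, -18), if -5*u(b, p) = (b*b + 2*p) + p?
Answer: 272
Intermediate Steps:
u(b, p) = -3*p/5 - b²/5 (u(b, p) = -((b*b + 2*p) + p)/5 = -((b² + 2*p) + p)/5 = -(b² + 3*p)/5 = -3*p/5 - b²/5)
254 - u(12, -18) = 254 - (-⅗*(-18) - ⅕*12²) = 254 - (54/5 - ⅕*144) = 254 - (54/5 - 144/5) = 254 - 1*(-18) = 254 + 18 = 272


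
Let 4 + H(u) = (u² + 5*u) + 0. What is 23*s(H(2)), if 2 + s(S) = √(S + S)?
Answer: -46 + 46*√5 ≈ 56.859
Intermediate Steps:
H(u) = -4 + u² + 5*u (H(u) = -4 + ((u² + 5*u) + 0) = -4 + (u² + 5*u) = -4 + u² + 5*u)
s(S) = -2 + √2*√S (s(S) = -2 + √(S + S) = -2 + √(2*S) = -2 + √2*√S)
23*s(H(2)) = 23*(-2 + √2*√(-4 + 2² + 5*2)) = 23*(-2 + √2*√(-4 + 4 + 10)) = 23*(-2 + √2*√10) = 23*(-2 + 2*√5) = -46 + 46*√5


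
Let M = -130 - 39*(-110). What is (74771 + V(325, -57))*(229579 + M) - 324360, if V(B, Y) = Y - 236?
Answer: 17408088882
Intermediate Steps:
V(B, Y) = -236 + Y
M = 4160 (M = -130 + 4290 = 4160)
(74771 + V(325, -57))*(229579 + M) - 324360 = (74771 + (-236 - 57))*(229579 + 4160) - 324360 = (74771 - 293)*233739 - 324360 = 74478*233739 - 324360 = 17408413242 - 324360 = 17408088882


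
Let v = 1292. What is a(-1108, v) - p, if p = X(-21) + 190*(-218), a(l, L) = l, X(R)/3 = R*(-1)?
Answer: 40249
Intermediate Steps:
X(R) = -3*R (X(R) = 3*(R*(-1)) = 3*(-R) = -3*R)
p = -41357 (p = -3*(-21) + 190*(-218) = 63 - 41420 = -41357)
a(-1108, v) - p = -1108 - 1*(-41357) = -1108 + 41357 = 40249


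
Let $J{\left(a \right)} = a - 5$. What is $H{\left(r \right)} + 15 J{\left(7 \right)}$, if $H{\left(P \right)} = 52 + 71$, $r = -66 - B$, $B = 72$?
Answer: $153$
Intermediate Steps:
$J{\left(a \right)} = -5 + a$
$r = -138$ ($r = -66 - 72 = -138$)
$H{\left(P \right)} = 123$
$H{\left(r \right)} + 15 J{\left(7 \right)} = 123 + 15 \left(-5 + 7\right) = 123 + 15 \cdot 2 = 123 + 30 = 153$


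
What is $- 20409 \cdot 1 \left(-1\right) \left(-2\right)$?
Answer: $-40818$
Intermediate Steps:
$- 20409 \cdot 1 \left(-1\right) \left(-2\right) = - 20409 \left(\left(-1\right) \left(-2\right)\right) = \left(-20409\right) 2 = -40818$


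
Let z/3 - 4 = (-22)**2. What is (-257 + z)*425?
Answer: 512975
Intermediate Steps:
z = 1464 (z = 12 + 3*(-22)**2 = 12 + 3*484 = 12 + 1452 = 1464)
(-257 + z)*425 = (-257 + 1464)*425 = 1207*425 = 512975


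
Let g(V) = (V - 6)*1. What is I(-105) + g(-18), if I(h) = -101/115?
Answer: -2861/115 ≈ -24.878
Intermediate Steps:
I(h) = -101/115 (I(h) = -101*1/115 = -101/115)
g(V) = -6 + V (g(V) = (-6 + V)*1 = -6 + V)
I(-105) + g(-18) = -101/115 + (-6 - 18) = -101/115 - 24 = -2861/115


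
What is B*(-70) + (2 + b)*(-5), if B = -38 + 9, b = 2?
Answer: 2010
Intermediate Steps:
B = -29
B*(-70) + (2 + b)*(-5) = -29*(-70) + (2 + 2)*(-5) = 2030 + 4*(-5) = 2030 - 20 = 2010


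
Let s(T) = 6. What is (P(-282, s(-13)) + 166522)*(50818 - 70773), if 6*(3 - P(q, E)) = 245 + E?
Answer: -19933029545/6 ≈ -3.3222e+9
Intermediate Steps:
P(q, E) = -227/6 - E/6 (P(q, E) = 3 - (245 + E)/6 = 3 + (-245/6 - E/6) = -227/6 - E/6)
(P(-282, s(-13)) + 166522)*(50818 - 70773) = ((-227/6 - ⅙*6) + 166522)*(50818 - 70773) = ((-227/6 - 1) + 166522)*(-19955) = (-233/6 + 166522)*(-19955) = (998899/6)*(-19955) = -19933029545/6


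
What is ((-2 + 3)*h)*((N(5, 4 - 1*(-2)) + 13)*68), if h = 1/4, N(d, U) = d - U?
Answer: 204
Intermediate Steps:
h = 1/4 ≈ 0.25000
((-2 + 3)*h)*((N(5, 4 - 1*(-2)) + 13)*68) = ((-2 + 3)*(1/4))*(((5 - (4 - 1*(-2))) + 13)*68) = (1*(1/4))*(((5 - (4 + 2)) + 13)*68) = (((5 - 1*6) + 13)*68)/4 = (((5 - 6) + 13)*68)/4 = ((-1 + 13)*68)/4 = (12*68)/4 = (1/4)*816 = 204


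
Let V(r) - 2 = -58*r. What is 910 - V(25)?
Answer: 2358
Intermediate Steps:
V(r) = 2 - 58*r
910 - V(25) = 910 - (2 - 58*25) = 910 - (2 - 1450) = 910 - 1*(-1448) = 910 + 1448 = 2358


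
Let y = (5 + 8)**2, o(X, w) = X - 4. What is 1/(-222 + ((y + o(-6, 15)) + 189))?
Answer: 1/126 ≈ 0.0079365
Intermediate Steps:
o(X, w) = -4 + X
y = 169 (y = 13**2 = 169)
1/(-222 + ((y + o(-6, 15)) + 189)) = 1/(-222 + ((169 + (-4 - 6)) + 189)) = 1/(-222 + ((169 - 10) + 189)) = 1/(-222 + (159 + 189)) = 1/(-222 + 348) = 1/126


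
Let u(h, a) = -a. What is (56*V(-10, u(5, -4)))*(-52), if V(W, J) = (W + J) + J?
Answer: 5824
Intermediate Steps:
V(W, J) = W + 2*J (V(W, J) = (J + W) + J = W + 2*J)
(56*V(-10, u(5, -4)))*(-52) = (56*(-10 + 2*(-1*(-4))))*(-52) = (56*(-10 + 2*4))*(-52) = (56*(-10 + 8))*(-52) = (56*(-2))*(-52) = -112*(-52) = 5824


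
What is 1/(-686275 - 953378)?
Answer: -1/1639653 ≈ -6.0989e-7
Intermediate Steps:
1/(-686275 - 953378) = 1/(-1639653) = -1/1639653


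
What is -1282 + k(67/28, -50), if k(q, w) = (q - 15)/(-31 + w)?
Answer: -2907223/2268 ≈ -1281.8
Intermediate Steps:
k(q, w) = (-15 + q)/(-31 + w)
-1282 + k(67/28, -50) = -1282 + (-15 + 67/28)/(-31 - 50) = -1282 + (-15 + 67*(1/28))/(-81) = -1282 - (-15 + 67/28)/81 = -1282 - 1/81*(-353/28) = -1282 + 353/2268 = -2907223/2268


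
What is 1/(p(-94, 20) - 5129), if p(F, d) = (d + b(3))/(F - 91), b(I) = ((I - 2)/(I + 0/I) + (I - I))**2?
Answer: -1665/8539966 ≈ -0.00019497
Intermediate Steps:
b(I) = (-2 + I)**2/I**2 (b(I) = ((-2 + I)/(I + 0) + 0)**2 = ((-2 + I)/I + 0)**2 = ((-2 + I)/I)**2 = (-2 + I)**2/I**2)
p(F, d) = (1/9 + d)/(-91 + F) (p(F, d) = (d + (-2 + 3)**2/3**2)/(F - 91) = (d + (1/9)*1**2)/(-91 + F) = (d + (1/9)*1)/(-91 + F) = (d + 1/9)/(-91 + F) = (1/9 + d)/(-91 + F))
1/(p(-94, 20) - 5129) = 1/((1/9 + 20)/(-91 - 94) - 5129) = 1/((181/9)/(-185) - 5129) = 1/(-1/185*181/9 - 5129) = 1/(-181/1665 - 5129) = 1/(-8539966/1665) = -1665/8539966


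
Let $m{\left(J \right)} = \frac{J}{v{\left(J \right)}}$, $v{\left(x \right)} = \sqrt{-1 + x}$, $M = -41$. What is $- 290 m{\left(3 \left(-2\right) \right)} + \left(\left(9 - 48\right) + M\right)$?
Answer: $-80 - \frac{1740 i \sqrt{7}}{7} \approx -80.0 - 657.66 i$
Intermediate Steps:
$m{\left(J \right)} = \frac{J}{\sqrt{-1 + J}}$
$- 290 m{\left(3 \left(-2\right) \right)} + \left(\left(9 - 48\right) + M\right) = - 290 \frac{3 \left(-2\right)}{\sqrt{-1 + 3 \left(-2\right)}} + \left(\left(9 - 48\right) - 41\right) = - 290 \left(- \frac{6}{\sqrt{-1 - 6}}\right) - 80 = - 290 \left(- \frac{6}{i \sqrt{7}}\right) - 80 = - 290 \left(- 6 \left(- \frac{i \sqrt{7}}{7}\right)\right) - 80 = - 290 \frac{6 i \sqrt{7}}{7} - 80 = - \frac{1740 i \sqrt{7}}{7} - 80 = -80 - \frac{1740 i \sqrt{7}}{7}$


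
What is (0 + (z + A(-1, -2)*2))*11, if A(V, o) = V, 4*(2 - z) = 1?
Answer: -11/4 ≈ -2.7500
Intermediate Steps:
z = 7/4 (z = 2 - ¼*1 = 2 - ¼ = 7/4 ≈ 1.7500)
(0 + (z + A(-1, -2)*2))*11 = (0 + (7/4 - 1*2))*11 = (0 + (7/4 - 2))*11 = (0 - ¼)*11 = -¼*11 = -11/4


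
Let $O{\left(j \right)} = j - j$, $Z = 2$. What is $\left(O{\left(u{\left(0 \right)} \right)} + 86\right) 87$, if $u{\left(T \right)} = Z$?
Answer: $7482$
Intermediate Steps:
$u{\left(T \right)} = 2$
$O{\left(j \right)} = 0$
$\left(O{\left(u{\left(0 \right)} \right)} + 86\right) 87 = \left(0 + 86\right) 87 = 86 \cdot 87 = 7482$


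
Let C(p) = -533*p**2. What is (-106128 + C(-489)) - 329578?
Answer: -127887199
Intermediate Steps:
(-106128 + C(-489)) - 329578 = (-106128 - 533*(-489)**2) - 329578 = (-106128 - 533*239121) - 329578 = (-106128 - 127451493) - 329578 = -127557621 - 329578 = -127887199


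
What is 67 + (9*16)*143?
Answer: 20659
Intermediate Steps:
67 + (9*16)*143 = 67 + 144*143 = 67 + 20592 = 20659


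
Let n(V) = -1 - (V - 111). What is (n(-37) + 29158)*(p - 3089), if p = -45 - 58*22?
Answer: -129235050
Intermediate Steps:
n(V) = 110 - V (n(V) = -1 - (-111 + V) = -1 + (111 - V) = 110 - V)
p = -1321 (p = -45 - 1276 = -1321)
(n(-37) + 29158)*(p - 3089) = ((110 - 1*(-37)) + 29158)*(-1321 - 3089) = ((110 + 37) + 29158)*(-4410) = (147 + 29158)*(-4410) = 29305*(-4410) = -129235050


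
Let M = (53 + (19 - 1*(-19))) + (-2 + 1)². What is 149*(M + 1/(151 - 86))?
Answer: 891169/65 ≈ 13710.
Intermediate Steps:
M = 92 (M = (53 + (19 + 19)) + (-1)² = (53 + 38) + 1 = 91 + 1 = 92)
149*(M + 1/(151 - 86)) = 149*(92 + 1/(151 - 86)) = 149*(92 + 1/65) = 149*(5981/65) = 891169/65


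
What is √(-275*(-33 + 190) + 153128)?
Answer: 3*√12217 ≈ 331.59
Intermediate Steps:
√(-275*(-33 + 190) + 153128) = √(-275*157 + 153128) = √(-43175 + 153128) = √109953 = 3*√12217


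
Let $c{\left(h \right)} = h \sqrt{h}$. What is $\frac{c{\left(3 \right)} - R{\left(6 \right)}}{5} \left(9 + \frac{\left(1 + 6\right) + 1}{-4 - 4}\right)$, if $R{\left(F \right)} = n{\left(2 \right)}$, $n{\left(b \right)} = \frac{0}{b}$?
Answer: $\frac{24 \sqrt{3}}{5} \approx 8.3138$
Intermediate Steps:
$n{\left(b \right)} = 0$
$c{\left(h \right)} = h^{\frac{3}{2}}$
$R{\left(F \right)} = 0$
$\frac{c{\left(3 \right)} - R{\left(6 \right)}}{5} \left(9 + \frac{\left(1 + 6\right) + 1}{-4 - 4}\right) = \frac{3^{\frac{3}{2}} - 0}{5} \left(9 + \frac{\left(1 + 6\right) + 1}{-4 - 4}\right) = \left(3 \sqrt{3} + 0\right) \frac{1}{5} \left(9 + \frac{7 + 1}{-8}\right) = 3 \sqrt{3} \cdot \frac{1}{5} \left(9 + 8 \left(- \frac{1}{8}\right)\right) = \frac{3 \sqrt{3}}{5} \left(9 - 1\right) = \frac{3 \sqrt{3}}{5} \cdot 8 = \frac{24 \sqrt{3}}{5}$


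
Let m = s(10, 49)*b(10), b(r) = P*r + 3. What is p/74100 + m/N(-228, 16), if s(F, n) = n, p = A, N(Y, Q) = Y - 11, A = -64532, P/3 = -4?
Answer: 7872926/340575 ≈ 23.117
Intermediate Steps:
P = -12 (P = 3*(-4) = -12)
b(r) = 3 - 12*r (b(r) = -12*r + 3 = 3 - 12*r)
N(Y, Q) = -11 + Y
p = -64532
m = -5733 (m = 49*(3 - 12*10) = 49*(3 - 120) = 49*(-117) = -5733)
p/74100 + m/N(-228, 16) = -64532/74100 - 5733/(-11 - 228) = -64532*1/74100 - 5733/(-239) = -1241/1425 - 5733*(-1/239) = -1241/1425 + 5733/239 = 7872926/340575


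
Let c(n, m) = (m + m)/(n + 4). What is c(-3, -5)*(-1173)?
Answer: 11730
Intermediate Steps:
c(n, m) = 2*m/(4 + n) (c(n, m) = (2*m)/(4 + n) = 2*m/(4 + n))
c(-3, -5)*(-1173) = (2*(-5)/(4 - 3))*(-1173) = (2*(-5)/1)*(-1173) = (2*(-5)*1)*(-1173) = -10*(-1173) = 11730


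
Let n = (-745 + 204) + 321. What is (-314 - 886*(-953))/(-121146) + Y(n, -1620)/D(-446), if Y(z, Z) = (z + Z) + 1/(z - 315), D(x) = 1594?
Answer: -139841421051/17218682890 ≈ -8.1215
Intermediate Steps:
n = -220 (n = -541 + 321 = -220)
Y(z, Z) = Z + z + 1/(-315 + z) (Y(z, Z) = (Z + z) + 1/(-315 + z) = Z + z + 1/(-315 + z))
(-314 - 886*(-953))/(-121146) + Y(n, -1620)/D(-446) = (-314 - 886*(-953))/(-121146) + ((1 + (-220)² - 315*(-1620) - 315*(-220) - 1620*(-220))/(-315 - 220))/1594 = (-314 + 844358)*(-1/121146) + ((1 + 48400 + 510300 + 69300 + 356400)/(-535))*(1/1594) = 844044*(-1/121146) - 1/535*984401*(1/1594) = -140674/20191 - 984401/535*1/1594 = -140674/20191 - 984401/852790 = -139841421051/17218682890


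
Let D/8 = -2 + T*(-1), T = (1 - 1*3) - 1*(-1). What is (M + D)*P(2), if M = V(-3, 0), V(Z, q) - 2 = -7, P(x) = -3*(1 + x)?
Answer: 117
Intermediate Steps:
P(x) = -3 - 3*x
V(Z, q) = -5 (V(Z, q) = 2 - 7 = -5)
T = -1 (T = (1 - 3) + 1 = -2 + 1 = -1)
M = -5
D = -8 (D = 8*(-2 - 1*(-1)) = 8*(-2 + 1) = 8*(-1) = -8)
(M + D)*P(2) = (-5 - 8)*(-3 - 3*2) = -13*(-3 - 6) = -13*(-9) = 117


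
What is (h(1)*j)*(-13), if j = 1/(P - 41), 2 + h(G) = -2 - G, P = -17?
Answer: -65/58 ≈ -1.1207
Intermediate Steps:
h(G) = -4 - G (h(G) = -2 + (-2 - G) = -4 - G)
j = -1/58 (j = 1/(-17 - 41) = 1/(-58) = -1/58 ≈ -0.017241)
(h(1)*j)*(-13) = ((-4 - 1*1)*(-1/58))*(-13) = ((-4 - 1)*(-1/58))*(-13) = -5*(-1/58)*(-13) = (5/58)*(-13) = -65/58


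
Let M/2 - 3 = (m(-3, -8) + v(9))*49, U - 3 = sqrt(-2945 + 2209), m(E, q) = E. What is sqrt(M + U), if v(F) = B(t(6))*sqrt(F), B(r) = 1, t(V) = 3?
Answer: sqrt(9 + 4*I*sqrt(46)) ≈ 4.3349 + 3.1292*I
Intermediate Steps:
U = 3 + 4*I*sqrt(46) (U = 3 + sqrt(-2945 + 2209) = 3 + sqrt(-736) = 3 + 4*I*sqrt(46) ≈ 3.0 + 27.129*I)
v(F) = sqrt(F) (v(F) = 1*sqrt(F) = sqrt(F))
M = 6 (M = 6 + 2*((-3 + sqrt(9))*49) = 6 + 2*((-3 + 3)*49) = 6 + 2*(0*49) = 6 + 2*0 = 6 + 0 = 6)
sqrt(M + U) = sqrt(6 + (3 + 4*I*sqrt(46))) = sqrt(9 + 4*I*sqrt(46))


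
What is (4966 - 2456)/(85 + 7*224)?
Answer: 2510/1653 ≈ 1.5185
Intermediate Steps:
(4966 - 2456)/(85 + 7*224) = 2510/(85 + 1568) = 2510/1653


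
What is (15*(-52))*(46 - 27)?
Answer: -14820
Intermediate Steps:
(15*(-52))*(46 - 27) = -780*19 = -14820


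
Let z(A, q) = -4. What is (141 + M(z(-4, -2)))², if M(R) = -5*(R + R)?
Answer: 32761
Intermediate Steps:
M(R) = -10*R
(141 + M(z(-4, -2)))² = (141 - 10*(-4))² = (141 + 40)² = 181² = 32761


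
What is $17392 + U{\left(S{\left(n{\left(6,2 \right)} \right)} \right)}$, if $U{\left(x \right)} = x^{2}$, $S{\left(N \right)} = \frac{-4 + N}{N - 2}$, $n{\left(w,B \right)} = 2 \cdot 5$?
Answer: $\frac{278281}{16} \approx 17393.0$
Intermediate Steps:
$n{\left(w,B \right)} = 10$
$S{\left(N \right)} = \frac{-4 + N}{-2 + N}$
$17392 + U{\left(S{\left(n{\left(6,2 \right)} \right)} \right)} = 17392 + \left(\frac{-4 + 10}{-2 + 10}\right)^{2} = 17392 + \left(\frac{1}{8} \cdot 6\right)^{2} = 17392 + \left(\frac{3}{4}\right)^{2} = 17392 + \frac{9}{16} = \frac{278281}{16}$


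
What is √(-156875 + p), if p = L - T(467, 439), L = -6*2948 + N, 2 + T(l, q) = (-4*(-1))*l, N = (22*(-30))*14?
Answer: I*√185669 ≈ 430.89*I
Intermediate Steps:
N = -9240 (N = -660*14 = -9240)
T(l, q) = -2 + 4*l (T(l, q) = -2 + (-4*(-1))*l = -2 + 4*l)
L = -26928 (L = -6*2948 - 9240 = -17688 - 9240 = -26928)
p = -28794 (p = -26928 - (-2 + 4*467) = -26928 - (-2 + 1868) = -26928 - 1*1866 = -26928 - 1866 = -28794)
√(-156875 + p) = √(-156875 - 28794) = √(-185669) = I*√185669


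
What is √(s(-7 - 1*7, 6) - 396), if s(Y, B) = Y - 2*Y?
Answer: I*√382 ≈ 19.545*I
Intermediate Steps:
s(Y, B) = -Y
√(s(-7 - 1*7, 6) - 396) = √(-(-7 - 1*7) - 396) = √(-(-7 - 7) - 396) = √(-1*(-14) - 396) = √(14 - 396) = √(-382) = I*√382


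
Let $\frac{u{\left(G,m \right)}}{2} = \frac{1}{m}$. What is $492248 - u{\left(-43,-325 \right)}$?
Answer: $\frac{159980602}{325} \approx 4.9225 \cdot 10^{5}$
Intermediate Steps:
$u{\left(G,m \right)} = \frac{2}{m}$
$492248 - u{\left(-43,-325 \right)} = 492248 - \frac{2}{-325} = 492248 - 2 \left(- \frac{1}{325}\right) = 492248 - - \frac{2}{325} = 492248 + \frac{2}{325} = \frac{159980602}{325}$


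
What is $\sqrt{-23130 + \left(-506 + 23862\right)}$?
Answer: $\sqrt{226} \approx 15.033$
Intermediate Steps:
$\sqrt{-23130 + \left(-506 + 23862\right)} = \sqrt{-23130 + 23356} = \sqrt{226}$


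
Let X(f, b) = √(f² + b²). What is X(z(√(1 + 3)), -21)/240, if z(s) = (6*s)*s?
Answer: √113/80 ≈ 0.13288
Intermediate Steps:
z(s) = 6*s²
X(f, b) = √(b² + f²)
X(z(√(1 + 3)), -21)/240 = √((-21)² + (6*(√(1 + 3))²)²)/240 = √(441 + (6*(√4)²)²)*(1/240) = √(441 + (6*2²)²)*(1/240) = √(441 + (6*4)²)*(1/240) = √(441 + 24²)*(1/240) = √(441 + 576)*(1/240) = √1017*(1/240) = (3*√113)*(1/240) = √113/80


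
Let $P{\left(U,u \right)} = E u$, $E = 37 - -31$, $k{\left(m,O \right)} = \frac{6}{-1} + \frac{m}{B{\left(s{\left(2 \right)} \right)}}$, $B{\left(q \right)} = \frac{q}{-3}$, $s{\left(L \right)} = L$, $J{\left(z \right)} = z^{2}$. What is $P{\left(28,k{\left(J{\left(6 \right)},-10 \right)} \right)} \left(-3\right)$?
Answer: $12240$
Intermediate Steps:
$B{\left(q \right)} = - \frac{q}{3}$ ($B{\left(q \right)} = q \left(- \frac{1}{3}\right) = - \frac{q}{3}$)
$k{\left(m,O \right)} = -6 - \frac{3 m}{2}$ ($k{\left(m,O \right)} = \frac{6}{-1} + \frac{m}{\left(- \frac{1}{3}\right) 2} = 6 \left(-1\right) + \frac{m}{- \frac{2}{3}} = -6 + m \left(- \frac{3}{2}\right) = -6 - \frac{3 m}{2}$)
$E = 68$ ($E = 37 + 31 = 68$)
$P{\left(U,u \right)} = 68 u$
$P{\left(28,k{\left(J{\left(6 \right)},-10 \right)} \right)} \left(-3\right) = 68 \left(-6 - \frac{3 \cdot 6^{2}}{2}\right) \left(-3\right) = 68 \left(-6 - 54\right) \left(-3\right) = 68 \left(-60\right) \left(-3\right) = \left(-4080\right) \left(-3\right) = 12240$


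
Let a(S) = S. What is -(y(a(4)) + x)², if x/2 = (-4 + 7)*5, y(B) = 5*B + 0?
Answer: -2500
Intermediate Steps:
y(B) = 5*B
x = 30 (x = 2*((-4 + 7)*5) = 2*(3*5) = 2*15 = 30)
-(y(a(4)) + x)² = -(5*4 + 30)² = -(20 + 30)² = -1*50² = -1*2500 = -2500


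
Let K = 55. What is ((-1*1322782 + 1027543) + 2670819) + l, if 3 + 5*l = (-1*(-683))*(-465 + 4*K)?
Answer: 11710562/5 ≈ 2.3421e+6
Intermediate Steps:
l = -167338/5 (l = -3/5 + ((-1*(-683))*(-465 + 4*55))/5 = -3/5 + (683*(-465 + 220))/5 = -3/5 + (683*(-245))/5 = -3/5 + (1/5)*(-167335) = -3/5 - 33467 = -167338/5 ≈ -33468.)
((-1*1322782 + 1027543) + 2670819) + l = ((-1*1322782 + 1027543) + 2670819) - 167338/5 = ((-1322782 + 1027543) + 2670819) - 167338/5 = (-295239 + 2670819) - 167338/5 = 2375580 - 167338/5 = 11710562/5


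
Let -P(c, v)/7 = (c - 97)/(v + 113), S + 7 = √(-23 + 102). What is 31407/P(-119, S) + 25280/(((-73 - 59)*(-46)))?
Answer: 140644261/63756 + 10469*√79/504 ≈ 2390.6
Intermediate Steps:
S = -7 + √79 (S = -7 + √(-23 + 102) = -7 + √79 ≈ 1.8882)
P(c, v) = -7*(-97 + c)/(113 + v) (P(c, v) = -7*(c - 97)/(v + 113) = -7*(-97 + c)/(113 + v))
31407/P(-119, S) + 25280/(((-73 - 59)*(-46))) = 31407/((7*(97 - 1*(-119))/(113 + (-7 + √79)))) + 25280/(((-73 - 59)*(-46))) = 31407/((7*(97 + 119)/(106 + √79))) + 25280/((-132*(-46))) = 31407/((7*216/(106 + √79))) + 25280/6072 = 31407/((1512/(106 + √79))) + 25280*(1/6072) = 31407*(53/756 + √79/1512) + 3160/759 = (554857/252 + 10469*√79/504) + 3160/759 = 140644261/63756 + 10469*√79/504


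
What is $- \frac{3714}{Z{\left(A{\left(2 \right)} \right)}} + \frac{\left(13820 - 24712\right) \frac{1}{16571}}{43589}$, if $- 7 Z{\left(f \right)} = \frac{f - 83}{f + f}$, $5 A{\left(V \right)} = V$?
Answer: $- \frac{1532955329956}{6088069403} \approx -251.8$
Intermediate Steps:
$A{\left(V \right)} = \frac{V}{5}$
$Z{\left(f \right)} = - \frac{-83 + f}{14 f}$ ($Z{\left(f \right)} = - \frac{\left(f - 83\right) \frac{1}{f + f}}{7} = - \frac{\left(-83 + f\right) \frac{1}{2 f}}{7} = - \frac{\frac{1}{2} \frac{1}{f} \left(-83 + f\right)}{7} = - \frac{-83 + f}{14 f}$)
$- \frac{3714}{Z{\left(A{\left(2 \right)} \right)}} + \frac{\left(13820 - 24712\right) \frac{1}{16571}}{43589} = - \frac{3714}{\frac{1}{14} \frac{1}{\frac{1}{5} \cdot 2} \left(83 - \frac{1}{5} \cdot 2\right)} + \frac{\left(13820 - 24712\right) \frac{1}{16571}}{43589} = - \frac{3714}{\frac{1}{14} \frac{1}{\frac{2}{5}} \left(83 - \frac{2}{5}\right)} + \left(13820 - 24712\right) \frac{1}{16571} \cdot \frac{1}{43589} = - \frac{3714}{\frac{1}{14} \cdot \frac{5}{2} \left(83 - \frac{2}{5}\right)} + \left(-10892\right) \frac{1}{16571} \cdot \frac{1}{43589} = - \frac{3714}{\frac{1}{14} \cdot \frac{5}{2} \cdot \frac{413}{5}} - \frac{1556}{103187617} = - \frac{3714}{\frac{59}{4}} - \frac{1556}{103187617} = \left(-3714\right) \frac{4}{59} - \frac{1556}{103187617} = - \frac{14856}{59} - \frac{1556}{103187617} = - \frac{1532955329956}{6088069403}$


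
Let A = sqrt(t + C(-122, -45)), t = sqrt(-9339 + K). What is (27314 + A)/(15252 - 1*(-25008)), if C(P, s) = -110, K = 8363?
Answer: 13657/20130 + sqrt(-110 + 4*I*sqrt(61))/40260 ≈ 0.67848 + 0.00026307*I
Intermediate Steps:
t = 4*I*sqrt(61) (t = sqrt(-9339 + 8363) = sqrt(-976) = 4*I*sqrt(61) ≈ 31.241*I)
A = sqrt(-110 + 4*I*sqrt(61)) (A = sqrt(4*I*sqrt(61) - 110) = sqrt(-110 + 4*I*sqrt(61)) ≈ 1.4748 + 10.591*I)
(27314 + A)/(15252 - 1*(-25008)) = (27314 + sqrt(-110 + 4*I*sqrt(61)))/(15252 - 1*(-25008)) = (27314 + sqrt(-110 + 4*I*sqrt(61)))/(15252 + 25008) = (27314 + sqrt(-110 + 4*I*sqrt(61)))/40260 = (27314 + sqrt(-110 + 4*I*sqrt(61)))*(1/40260) = 13657/20130 + sqrt(-110 + 4*I*sqrt(61))/40260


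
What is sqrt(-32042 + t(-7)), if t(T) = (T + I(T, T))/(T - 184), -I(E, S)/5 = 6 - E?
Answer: 5*I*sqrt(46756418)/191 ≈ 179.0*I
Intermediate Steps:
I(E, S) = -30 + 5*E (I(E, S) = -5*(6 - E) = -30 + 5*E)
t(T) = (-30 + 6*T)/(-184 + T) (t(T) = (T + (-30 + 5*T))/(T - 184) = (-30 + 6*T)/(-184 + T))
sqrt(-32042 + t(-7)) = sqrt(-32042 + 6*(-5 - 7)/(-184 - 7)) = sqrt(-32042 + 6*(-12)/(-191)) = sqrt(-32042 + 6*(-1/191)*(-12)) = sqrt(-32042 + 72/191) = sqrt(-6119950/191) = 5*I*sqrt(46756418)/191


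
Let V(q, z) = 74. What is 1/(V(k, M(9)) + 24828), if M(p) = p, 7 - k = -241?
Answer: 1/24902 ≈ 4.0157e-5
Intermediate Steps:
k = 248 (k = 7 - 1*(-241) = 7 + 241 = 248)
1/(V(k, M(9)) + 24828) = 1/(74 + 24828) = 1/24902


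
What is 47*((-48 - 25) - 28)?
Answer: -4747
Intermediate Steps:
47*((-48 - 25) - 28) = 47*(-73 - 28) = 47*(-101) = -4747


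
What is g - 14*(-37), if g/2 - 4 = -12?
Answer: 502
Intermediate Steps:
g = -16 (g = 8 + 2*(-12) = 8 - 24 = -16)
g - 14*(-37) = -16 - 14*(-37) = -16 + 518 = 502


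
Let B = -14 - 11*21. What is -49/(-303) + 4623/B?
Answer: -1388764/74235 ≈ -18.708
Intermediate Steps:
B = -245 (B = -14 - 231 = -245)
-49/(-303) + 4623/B = -49/(-303) + 4623/(-245) = -49*(-1/303) + 4623*(-1/245) = 49/303 - 4623/245 = -1388764/74235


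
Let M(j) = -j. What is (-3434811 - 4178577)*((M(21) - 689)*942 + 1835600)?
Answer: -8883148850640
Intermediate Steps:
(-3434811 - 4178577)*((M(21) - 689)*942 + 1835600) = (-3434811 - 4178577)*((-1*21 - 689)*942 + 1835600) = -7613388*((-21 - 689)*942 + 1835600) = -7613388*(-710*942 + 1835600) = -7613388*(-668820 + 1835600) = -7613388*1166780 = -8883148850640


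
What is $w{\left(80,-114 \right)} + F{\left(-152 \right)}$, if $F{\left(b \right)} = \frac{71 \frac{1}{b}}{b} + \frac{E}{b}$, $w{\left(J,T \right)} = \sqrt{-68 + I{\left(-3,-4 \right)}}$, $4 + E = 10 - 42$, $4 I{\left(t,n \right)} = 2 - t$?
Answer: $\frac{5543}{23104} + \frac{i \sqrt{267}}{2} \approx 0.23992 + 8.1701 i$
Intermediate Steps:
$I{\left(t,n \right)} = \frac{1}{2} - \frac{t}{4}$ ($I{\left(t,n \right)} = \frac{2 - t}{4} = \frac{1}{2} - \frac{t}{4}$)
$E = -36$ ($E = -4 + \left(10 - 42\right) = -4 - 32 = -36$)
$w{\left(J,T \right)} = \frac{i \sqrt{267}}{2}$ ($w{\left(J,T \right)} = \sqrt{-68 + \left(\frac{1}{2} - - \frac{3}{4}\right)} = \sqrt{-68 + \left(\frac{1}{2} + \frac{3}{4}\right)} = \sqrt{-68 + \frac{5}{4}} = \sqrt{- \frac{267}{4}} = \frac{i \sqrt{267}}{2}$)
$F{\left(b \right)} = - \frac{36}{b} + \frac{71}{b^{2}}$ ($F{\left(b \right)} = \frac{71 \frac{1}{b}}{b} - \frac{36}{b} = \frac{71}{b^{2}} - \frac{36}{b} = - \frac{36}{b} + \frac{71}{b^{2}}$)
$w{\left(80,-114 \right)} + F{\left(-152 \right)} = \frac{i \sqrt{267}}{2} + \frac{71 - -5472}{23104} = \frac{i \sqrt{267}}{2} + \frac{71 + 5472}{23104} = \frac{i \sqrt{267}}{2} + \frac{1}{23104} \cdot 5543 = \frac{i \sqrt{267}}{2} + \frac{5543}{23104} = \frac{5543}{23104} + \frac{i \sqrt{267}}{2}$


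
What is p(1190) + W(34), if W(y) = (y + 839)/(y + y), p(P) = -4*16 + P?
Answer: 77441/68 ≈ 1138.8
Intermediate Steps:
p(P) = -64 + P
W(y) = (839 + y)/(2*y) (W(y) = (839 + y)/((2*y)) = (839 + y)*(1/(2*y)) = (839 + y)/(2*y))
p(1190) + W(34) = (-64 + 1190) + (1/2)*(839 + 34)/34 = 1126 + (1/2)*(1/34)*873 = 1126 + 873/68 = 77441/68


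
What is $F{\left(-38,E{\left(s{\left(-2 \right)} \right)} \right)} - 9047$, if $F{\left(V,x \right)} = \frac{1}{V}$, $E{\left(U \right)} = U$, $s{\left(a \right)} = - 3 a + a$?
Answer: $- \frac{343787}{38} \approx -9047.0$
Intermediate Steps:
$s{\left(a \right)} = - 2 a$
$F{\left(-38,E{\left(s{\left(-2 \right)} \right)} \right)} - 9047 = \frac{1}{-38} - 9047 = - \frac{1}{38} - 9047 = - \frac{343787}{38}$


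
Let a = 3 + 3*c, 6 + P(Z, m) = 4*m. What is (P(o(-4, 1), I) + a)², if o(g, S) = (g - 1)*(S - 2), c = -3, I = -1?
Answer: 256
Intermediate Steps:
o(g, S) = (-1 + g)*(-2 + S)
P(Z, m) = -6 + 4*m
a = -6 (a = 3 + 3*(-3) = 3 - 9 = -6)
(P(o(-4, 1), I) + a)² = ((-6 + 4*(-1)) - 6)² = ((-6 - 4) - 6)² = (-10 - 6)² = (-16)² = 256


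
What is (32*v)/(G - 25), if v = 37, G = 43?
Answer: 592/9 ≈ 65.778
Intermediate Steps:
(32*v)/(G - 25) = (32*37)/(43 - 25) = 1184/18 = 1184*(1/18) = 592/9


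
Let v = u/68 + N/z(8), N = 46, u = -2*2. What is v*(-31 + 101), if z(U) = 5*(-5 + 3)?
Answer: -5544/17 ≈ -326.12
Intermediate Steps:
u = -4
z(U) = -10 (z(U) = 5*(-2) = -10)
v = -396/85 (v = -4/68 + 46/(-10) = -4*1/68 + 46*(-⅒) = -1/17 - 23/5 = -396/85 ≈ -4.6588)
v*(-31 + 101) = -396*(-31 + 101)/85 = -396/85*70 = -5544/17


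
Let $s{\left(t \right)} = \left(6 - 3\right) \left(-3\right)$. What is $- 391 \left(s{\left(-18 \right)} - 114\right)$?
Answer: $48093$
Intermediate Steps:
$s{\left(t \right)} = -9$ ($s{\left(t \right)} = 3 \left(-3\right) = -9$)
$- 391 \left(s{\left(-18 \right)} - 114\right) = - 391 \left(-9 - 114\right) = \left(-391\right) \left(-123\right) = 48093$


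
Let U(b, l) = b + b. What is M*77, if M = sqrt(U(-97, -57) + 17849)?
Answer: 77*sqrt(17655) ≈ 10231.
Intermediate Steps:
U(b, l) = 2*b
M = sqrt(17655) (M = sqrt(2*(-97) + 17849) = sqrt(-194 + 17849) = sqrt(17655) ≈ 132.87)
M*77 = sqrt(17655)*77 = 77*sqrt(17655)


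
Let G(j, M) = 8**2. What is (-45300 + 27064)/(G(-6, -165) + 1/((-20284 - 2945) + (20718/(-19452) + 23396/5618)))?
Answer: -1928576634752314/6768415309747 ≈ -284.94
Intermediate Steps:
G(j, M) = 64
(-45300 + 27064)/(G(-6, -165) + 1/((-20284 - 2945) + (20718/(-19452) + 23396/5618))) = (-45300 + 27064)/(64 + 1/((-20284 - 2945) + (20718/(-19452) + 23396/5618))) = -18236/(64 + 1/(-23229 + (20718*(-1/19452) + 23396*(1/5618)))) = -18236/(64 + 1/(-23229 + (-3453/3242 + 11698/2809))) = -18236/(64 + 1/(-23229 + 28225439/9106778)) = -18236/(64 + 1/(-211513120723/9106778)) = -18236/(64 - 9106778/211513120723) = -18236/13536830619494/211513120723 = -18236*211513120723/13536830619494 = -1928576634752314/6768415309747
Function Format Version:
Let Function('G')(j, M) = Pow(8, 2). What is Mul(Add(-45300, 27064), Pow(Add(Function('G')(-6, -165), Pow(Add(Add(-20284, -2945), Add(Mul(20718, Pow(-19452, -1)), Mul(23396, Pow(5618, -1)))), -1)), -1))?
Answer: Rational(-1928576634752314, 6768415309747) ≈ -284.94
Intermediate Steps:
Function('G')(j, M) = 64
Mul(Add(-45300, 27064), Pow(Add(Function('G')(-6, -165), Pow(Add(Add(-20284, -2945), Add(Mul(20718, Pow(-19452, -1)), Mul(23396, Pow(5618, -1)))), -1)), -1)) = Mul(Add(-45300, 27064), Pow(Add(64, Pow(Add(Add(-20284, -2945), Add(Mul(20718, Pow(-19452, -1)), Mul(23396, Pow(5618, -1)))), -1)), -1)) = Mul(-18236, Pow(Add(64, Pow(Add(-23229, Add(Mul(20718, Rational(-1, 19452)), Mul(23396, Rational(1, 5618)))), -1)), -1)) = Mul(-18236, Pow(Add(64, Pow(Add(-23229, Add(Rational(-3453, 3242), Rational(11698, 2809))), -1)), -1)) = Mul(-18236, Pow(Add(64, Pow(Add(-23229, Rational(28225439, 9106778)), -1)), -1)) = Mul(-18236, Pow(Add(64, Pow(Rational(-211513120723, 9106778), -1)), -1)) = Mul(-18236, Pow(Add(64, Rational(-9106778, 211513120723)), -1)) = Mul(-18236, Pow(Rational(13536830619494, 211513120723), -1)) = Mul(-18236, Rational(211513120723, 13536830619494)) = Rational(-1928576634752314, 6768415309747)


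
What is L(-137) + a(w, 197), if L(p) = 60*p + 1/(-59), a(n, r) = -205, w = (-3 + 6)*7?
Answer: -497076/59 ≈ -8425.0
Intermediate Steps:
w = 21 (w = 3*7 = 21)
L(p) = -1/59 + 60*p (L(p) = 60*p - 1/59 = -1/59 + 60*p)
L(-137) + a(w, 197) = (-1/59 + 60*(-137)) - 205 = (-1/59 - 8220) - 205 = -484981/59 - 205 = -497076/59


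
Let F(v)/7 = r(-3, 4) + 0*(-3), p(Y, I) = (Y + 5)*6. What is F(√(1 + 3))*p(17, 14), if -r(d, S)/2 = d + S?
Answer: -1848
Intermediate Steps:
p(Y, I) = 30 + 6*Y (p(Y, I) = (5 + Y)*6 = 30 + 6*Y)
r(d, S) = -2*S - 2*d (r(d, S) = -2*(d + S) = -2*(S + d) = -2*S - 2*d)
F(v) = -14 (F(v) = 7*((-2*4 - 2*(-3)) + 0*(-3)) = 7*((-8 + 6) + 0) = 7*(-2 + 0) = 7*(-2) = -14)
F(√(1 + 3))*p(17, 14) = -14*(30 + 6*17) = -14*(30 + 102) = -14*132 = -1848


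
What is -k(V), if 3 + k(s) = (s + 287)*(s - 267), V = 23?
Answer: 75643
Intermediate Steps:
k(s) = -3 + (-267 + s)*(287 + s) (k(s) = -3 + (s + 287)*(s - 267) = -3 + (287 + s)*(-267 + s) = -3 + (-267 + s)*(287 + s))
-k(V) = -(-76632 + 23² + 20*23) = -(-76632 + 529 + 460) = -1*(-75643) = 75643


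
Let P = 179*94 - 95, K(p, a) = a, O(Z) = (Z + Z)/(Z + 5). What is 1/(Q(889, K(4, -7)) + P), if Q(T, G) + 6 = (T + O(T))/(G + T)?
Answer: 4023/67288739 ≈ 5.9787e-5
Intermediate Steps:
O(Z) = 2*Z/(5 + Z) (O(Z) = (2*Z)/(5 + Z) = 2*Z/(5 + Z))
Q(T, G) = -6 + (T + 2*T/(5 + T))/(G + T)
P = 16731 (P = 16826 - 95 = 16731)
1/(Q(889, K(4, -7)) + P) = 1/((2*889 - (5 + 889)*(5*889 + 6*(-7)))/((5 + 889)*(-7 + 889)) + 16731) = 1/((1778 - 1*894*(4445 - 42))/(894*882) + 16731) = 1/((1/894)*(1/882)*(1778 - 1*894*4403) + 16731) = 1/((1/894)*(1/882)*(1778 - 3936282) + 16731) = 1/((1/894)*(1/882)*(-3934504) + 16731) = 1/(-20074/4023 + 16731) = 1/(67288739/4023) = 4023/67288739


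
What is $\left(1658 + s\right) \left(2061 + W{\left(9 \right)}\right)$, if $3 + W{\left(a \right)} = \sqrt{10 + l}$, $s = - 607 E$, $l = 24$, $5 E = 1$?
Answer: $\frac{15811614}{5} + \frac{7683 \sqrt{34}}{5} \approx 3.1713 \cdot 10^{6}$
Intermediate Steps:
$E = \frac{1}{5}$ ($E = \frac{1}{5} \cdot 1 = \frac{1}{5} \approx 0.2$)
$s = - \frac{607}{5}$ ($s = \left(-607\right) \frac{1}{5} = - \frac{607}{5} \approx -121.4$)
$W{\left(a \right)} = -3 + \sqrt{34}$ ($W{\left(a \right)} = -3 + \sqrt{10 + 24} = -3 + \sqrt{34}$)
$\left(1658 + s\right) \left(2061 + W{\left(9 \right)}\right) = \left(1658 - \frac{607}{5}\right) \left(2061 - \left(3 - \sqrt{34}\right)\right) = \frac{7683 \left(2058 + \sqrt{34}\right)}{5} = \frac{15811614}{5} + \frac{7683 \sqrt{34}}{5}$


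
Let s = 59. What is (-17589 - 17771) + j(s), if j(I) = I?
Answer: -35301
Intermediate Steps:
(-17589 - 17771) + j(s) = (-17589 - 17771) + 59 = -35360 + 59 = -35301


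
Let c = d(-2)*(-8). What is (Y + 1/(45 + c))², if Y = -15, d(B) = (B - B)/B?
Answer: 454276/2025 ≈ 224.33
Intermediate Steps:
d(B) = 0 (d(B) = 0/B = 0)
c = 0 (c = 0*(-8) = 0)
(Y + 1/(45 + c))² = (-15 + 1/(45 + 0))² = (-15 + 1/45)² = (-674/45)² = 454276/2025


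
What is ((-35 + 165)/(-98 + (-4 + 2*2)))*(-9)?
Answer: 585/49 ≈ 11.939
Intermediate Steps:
((-35 + 165)/(-98 + (-4 + 2*2)))*(-9) = (130/(-98 + (-4 + 4)))*(-9) = (130/(-98 + 0))*(-9) = (130/(-98))*(-9) = (130*(-1/98))*(-9) = -65/49*(-9) = 585/49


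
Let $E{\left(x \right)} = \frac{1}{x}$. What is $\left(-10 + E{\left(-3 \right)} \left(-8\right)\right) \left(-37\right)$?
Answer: $\frac{814}{3} \approx 271.33$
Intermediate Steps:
$\left(-10 + E{\left(-3 \right)} \left(-8\right)\right) \left(-37\right) = \left(-10 + \frac{1}{-3} \left(-8\right)\right) \left(-37\right) = \left(-10 - - \frac{8}{3}\right) \left(-37\right) = \left(-10 + \frac{8}{3}\right) \left(-37\right) = \left(- \frac{22}{3}\right) \left(-37\right) = \frac{814}{3}$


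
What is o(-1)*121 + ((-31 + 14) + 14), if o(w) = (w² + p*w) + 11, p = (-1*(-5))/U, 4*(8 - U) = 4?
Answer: 9538/7 ≈ 1362.6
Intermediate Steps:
U = 7 (U = 8 - ¼*4 = 8 - 1 = 7)
p = 5/7 (p = -1*(-5)/7 = 5*(⅐) = 5/7 ≈ 0.71429)
o(w) = 11 + w² + 5*w/7 (o(w) = (w² + 5*w/7) + 11 = 11 + w² + 5*w/7)
o(-1)*121 + ((-31 + 14) + 14) = (11 + (-1)² + (5/7)*(-1))*121 + ((-31 + 14) + 14) = (11 + 1 - 5/7)*121 + (-17 + 14) = (79/7)*121 - 3 = 9559/7 - 3 = 9538/7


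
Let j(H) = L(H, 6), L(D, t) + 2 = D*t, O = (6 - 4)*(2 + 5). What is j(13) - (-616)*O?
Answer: 8700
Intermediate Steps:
O = 14 (O = 2*7 = 14)
L(D, t) = -2 + D*t
j(H) = -2 + 6*H (j(H) = -2 + H*6 = -2 + 6*H)
j(13) - (-616)*O = (-2 + 6*13) - (-616)*14 = (-2 + 78) - 22*(-392) = 76 + 8624 = 8700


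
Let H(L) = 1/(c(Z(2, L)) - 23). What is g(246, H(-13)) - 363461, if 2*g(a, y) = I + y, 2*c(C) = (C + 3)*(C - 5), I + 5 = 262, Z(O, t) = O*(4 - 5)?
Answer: -38513247/106 ≈ -3.6333e+5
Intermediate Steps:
Z(O, t) = -O (Z(O, t) = O*(-1) = -O)
I = 257 (I = -5 + 262 = 257)
c(C) = (-5 + C)*(3 + C)/2 (c(C) = ((C + 3)*(C - 5))/2 = ((3 + C)*(-5 + C))/2 = ((-5 + C)*(3 + C))/2 = (-5 + C)*(3 + C)/2)
H(L) = -2/53 (H(L) = 1/((-15/2 + (-1*2)²/2 - (-1)*2) - 23) = 1/((-15/2 + (½)*(-2)² - 1*(-2)) - 23) = 1/((-15/2 + (½)*4 + 2) - 23) = 1/((-15/2 + 2 + 2) - 23) = 1/(-7/2 - 23) = 1/(-53/2) = -2/53)
g(a, y) = 257/2 + y/2 (g(a, y) = (257 + y)/2 = 257/2 + y/2)
g(246, H(-13)) - 363461 = (257/2 + (½)*(-2/53)) - 363461 = (257/2 - 1/53) - 363461 = 13619/106 - 363461 = -38513247/106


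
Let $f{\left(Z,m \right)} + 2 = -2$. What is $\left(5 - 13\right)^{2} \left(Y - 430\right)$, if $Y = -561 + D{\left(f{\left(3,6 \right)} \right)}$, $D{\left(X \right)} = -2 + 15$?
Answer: $-62592$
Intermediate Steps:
$f{\left(Z,m \right)} = -4$ ($f{\left(Z,m \right)} = -2 - 2 = -4$)
$D{\left(X \right)} = 13$
$Y = -548$ ($Y = -561 + 13 = -548$)
$\left(5 - 13\right)^{2} \left(Y - 430\right) = \left(5 - 13\right)^{2} \left(-548 - 430\right) = \left(-8\right)^{2} \left(-978\right) = 64 \left(-978\right) = -62592$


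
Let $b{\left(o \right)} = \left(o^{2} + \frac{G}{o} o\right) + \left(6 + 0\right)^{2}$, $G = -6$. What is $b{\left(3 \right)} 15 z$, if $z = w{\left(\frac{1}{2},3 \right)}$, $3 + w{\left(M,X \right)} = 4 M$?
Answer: $-585$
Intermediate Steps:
$w{\left(M,X \right)} = -3 + 4 M$
$z = -1$ ($z = -3 + \frac{4}{2} = -3 + 4 \cdot \frac{1}{2} = -3 + 2 = -1$)
$b{\left(o \right)} = 30 + o^{2}$ ($b{\left(o \right)} = \left(o^{2} + - \frac{6}{o} o\right) + \left(6 + 0\right)^{2} = \left(o^{2} - 6\right) + 6^{2} = \left(-6 + o^{2}\right) + 36 = 30 + o^{2}$)
$b{\left(3 \right)} 15 z = \left(30 + 3^{2}\right) 15 \left(-1\right) = \left(30 + 9\right) 15 \left(-1\right) = 39 \cdot 15 \left(-1\right) = 585 \left(-1\right) = -585$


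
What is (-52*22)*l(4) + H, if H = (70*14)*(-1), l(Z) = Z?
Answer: -5556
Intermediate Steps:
H = -980 (H = 980*(-1) = -980)
(-52*22)*l(4) + H = -52*22*4 - 980 = -1144*4 - 980 = -4576 - 980 = -5556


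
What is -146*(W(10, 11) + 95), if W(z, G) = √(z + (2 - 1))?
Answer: -13870 - 146*√11 ≈ -14354.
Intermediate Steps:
W(z, G) = √(1 + z) (W(z, G) = √(z + 1) = √(1 + z))
-146*(W(10, 11) + 95) = -146*(√(1 + 10) + 95) = -146*(√11 + 95) = -146*(95 + √11) = -13870 - 146*√11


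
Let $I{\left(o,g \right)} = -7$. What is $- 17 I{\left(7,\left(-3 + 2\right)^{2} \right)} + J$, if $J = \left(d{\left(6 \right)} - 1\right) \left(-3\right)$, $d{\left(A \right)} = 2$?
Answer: $116$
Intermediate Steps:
$J = -3$ ($J = \left(2 - 1\right) \left(-3\right) = 1 \left(-3\right) = -3$)
$- 17 I{\left(7,\left(-3 + 2\right)^{2} \right)} + J = \left(-17\right) \left(-7\right) - 3 = 119 - 3 = 116$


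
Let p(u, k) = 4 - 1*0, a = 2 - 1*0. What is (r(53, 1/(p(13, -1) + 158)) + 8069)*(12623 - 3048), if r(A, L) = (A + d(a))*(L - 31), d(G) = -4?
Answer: 10160501675/162 ≈ 6.2719e+7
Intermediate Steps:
a = 2 (a = 2 + 0 = 2)
p(u, k) = 4 (p(u, k) = 4 + 0 = 4)
r(A, L) = (-31 + L)*(-4 + A) (r(A, L) = (A - 4)*(L - 31) = (-4 + A)*(-31 + L) = (-31 + L)*(-4 + A))
(r(53, 1/(p(13, -1) + 158)) + 8069)*(12623 - 3048) = ((124 - 31*53 - 4/(4 + 158) + 53/(4 + 158)) + 8069)*(12623 - 3048) = ((124 - 1643 - 4/162 + 53/162) + 8069)*9575 = ((124 - 1643 - 4*1/162 + 53*(1/162)) + 8069)*9575 = ((124 - 1643 - 2/81 + 53/162) + 8069)*9575 = (-246029/162 + 8069)*9575 = (1061149/162)*9575 = 10160501675/162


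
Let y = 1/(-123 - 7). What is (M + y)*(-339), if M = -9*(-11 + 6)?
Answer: -1982811/130 ≈ -15252.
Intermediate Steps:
y = -1/130 (y = 1/(-130) = -1/130 ≈ -0.0076923)
M = 45 (M = -9*(-5) = 45)
(M + y)*(-339) = (45 - 1/130)*(-339) = (5849/130)*(-339) = -1982811/130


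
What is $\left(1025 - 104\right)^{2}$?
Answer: $848241$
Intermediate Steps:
$\left(1025 - 104\right)^{2} = 921^{2} = 848241$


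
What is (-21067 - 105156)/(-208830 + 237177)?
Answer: -126223/28347 ≈ -4.4528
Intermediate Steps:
(-21067 - 105156)/(-208830 + 237177) = -126223/28347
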